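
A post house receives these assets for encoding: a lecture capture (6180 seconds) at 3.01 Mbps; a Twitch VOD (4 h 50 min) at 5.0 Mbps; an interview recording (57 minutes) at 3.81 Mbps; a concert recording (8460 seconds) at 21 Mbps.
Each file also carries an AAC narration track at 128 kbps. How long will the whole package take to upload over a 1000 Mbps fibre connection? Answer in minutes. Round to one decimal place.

5.0 minutes

Audio: 128 kbps = 0.128 Mbps.
lecture capture: 3.138 Mbps × 6180 s = 19392.8 Mb
Twitch VOD: 5.128 Mbps × 17400 s = 89227.2 Mb
interview recording: 3.938 Mbps × 3420 s = 13468.0 Mb
concert recording: 21.128 Mbps × 8460 s = 178742.9 Mb
Total: 300830.9 Mb = 37603.9 MB.
At 1000 Mbps: 300830.9 / 1000 = 301 s ≈ 5.01 minutes.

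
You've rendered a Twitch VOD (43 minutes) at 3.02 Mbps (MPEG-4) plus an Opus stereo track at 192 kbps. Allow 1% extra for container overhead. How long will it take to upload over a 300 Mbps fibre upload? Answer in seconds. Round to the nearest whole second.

28 seconds

43 min = 2580 s
Audio: 192 kbps = 0.192 Mbps.
Total bitrate: 3.212 Mbps.
File: 3.212 Mbps × 2580 s = 8287.0 Mb.
With 1% container overhead: ×1.01. → 8369.8 Mb.
At 300 Mbps: 8369.8 / 300 = 27.9 s ≈ 27.9 seconds.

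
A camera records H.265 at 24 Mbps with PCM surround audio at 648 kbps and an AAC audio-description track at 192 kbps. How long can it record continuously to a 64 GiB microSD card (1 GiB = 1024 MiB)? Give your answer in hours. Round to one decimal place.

Audio total: 648 + 192 = 840 kbps = 0.840 Mbps.
Total bitrate: 24 + 0.840 = 24.840 Mbps.
Capacity: 64 GiB = 549,756 Mb.
Recording time: 549,756 / 24.840 = 22,132 s ≈ 6.15 hours.

6.1 hours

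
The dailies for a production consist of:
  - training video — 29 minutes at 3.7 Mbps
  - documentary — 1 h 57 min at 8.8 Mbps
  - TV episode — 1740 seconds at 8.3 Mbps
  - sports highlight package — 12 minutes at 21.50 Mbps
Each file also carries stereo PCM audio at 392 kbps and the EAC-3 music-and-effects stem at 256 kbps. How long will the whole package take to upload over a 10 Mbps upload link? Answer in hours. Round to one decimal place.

Audio total: 392 + 256 = 648 kbps = 0.648 Mbps.
training video: 4.348 Mbps × 1740 s = 7565.5 Mb
documentary: 9.448 Mbps × 7020 s = 66325.0 Mb
TV episode: 8.948 Mbps × 1740 s = 15569.5 Mb
sports highlight package: 22.148 Mbps × 720 s = 15946.6 Mb
Total: 105406.6 Mb = 13175.8 MB.
At 10 Mbps: 105406.6 / 10 = 10541 s ≈ 2.93 hours.

2.9 hours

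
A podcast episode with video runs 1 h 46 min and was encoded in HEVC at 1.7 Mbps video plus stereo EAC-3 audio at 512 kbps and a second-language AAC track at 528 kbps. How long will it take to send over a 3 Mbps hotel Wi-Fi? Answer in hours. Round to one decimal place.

1.6 hours

1 h 46 min = 106 min = 6360 s
Audio total: 512 + 528 = 1040 kbps = 1.040 Mbps.
Total bitrate: 2.740 Mbps.
File: 2.740 Mbps × 6360 s = 17426.4 Mb.
At 3 Mbps: 17426.4 / 3 = 5808.8 s ≈ 1.61 hours.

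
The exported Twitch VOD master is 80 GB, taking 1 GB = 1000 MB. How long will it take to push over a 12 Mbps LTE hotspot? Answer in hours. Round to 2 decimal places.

File: 80 GB = 640000.0 Mb.
At 12 Mbps: 640000.0 / 12 = 53333.3 s ≈ 14.8 hours.

14.81 hours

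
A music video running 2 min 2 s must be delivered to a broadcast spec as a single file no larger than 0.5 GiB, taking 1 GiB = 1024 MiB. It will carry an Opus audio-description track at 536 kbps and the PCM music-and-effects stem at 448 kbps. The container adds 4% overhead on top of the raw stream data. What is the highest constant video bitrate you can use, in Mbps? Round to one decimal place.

32.9 Mbps

Budget: 0.5 GiB = 4295.0 Mb.
Stream payload after overhead: 4295.0 / 1.04 = 4129.8 Mb.
2 min 2 s = 122 s
Total bitrate budget: 4129.8 Mb / 122 s = 33.851 Mbps.
Audio total: 536 + 448 = 984 kbps = 0.984 Mbps.
Video: 33.851 − 0.984 = 32.867 Mbps.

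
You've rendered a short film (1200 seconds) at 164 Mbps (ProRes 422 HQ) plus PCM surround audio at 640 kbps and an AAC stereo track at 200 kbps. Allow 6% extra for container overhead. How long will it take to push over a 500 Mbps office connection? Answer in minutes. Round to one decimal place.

Audio total: 640 + 200 = 840 kbps = 0.840 Mbps.
Total bitrate: 164.840 Mbps.
File: 164.840 Mbps × 1200 s = 197808.0 Mb.
With 6% container overhead: ×1.06. → 209676.5 Mb.
At 500 Mbps: 209676.5 / 500 = 419.4 s ≈ 6.99 minutes.

7.0 minutes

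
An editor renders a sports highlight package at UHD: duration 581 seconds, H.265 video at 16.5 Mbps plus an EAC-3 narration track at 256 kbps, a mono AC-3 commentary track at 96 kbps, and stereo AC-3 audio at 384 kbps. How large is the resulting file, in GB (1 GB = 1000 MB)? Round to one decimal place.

Audio total: 256 + 96 + 384 = 736 kbps = 0.736 Mbps.
Total bitrate: 16.5 + 0.736 = 17.236 Mbps.
Stream data: 17.236 Mbps × 581 s = 10014.1 Mb.
10,014 Mb ÷ 8 = 1,252 MB → 1.252 GB.

1.3 GB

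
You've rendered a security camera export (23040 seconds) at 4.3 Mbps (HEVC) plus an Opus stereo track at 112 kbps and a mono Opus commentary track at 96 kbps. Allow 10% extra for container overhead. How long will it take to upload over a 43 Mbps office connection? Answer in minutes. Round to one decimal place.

44.3 minutes

Audio total: 112 + 96 = 208 kbps = 0.208 Mbps.
Total bitrate: 4.508 Mbps.
File: 4.508 Mbps × 23040 s = 103864.3 Mb.
With 10% container overhead: ×1.10. → 114250.8 Mb.
At 43 Mbps: 114250.8 / 43 = 2657.0 s ≈ 44.3 minutes.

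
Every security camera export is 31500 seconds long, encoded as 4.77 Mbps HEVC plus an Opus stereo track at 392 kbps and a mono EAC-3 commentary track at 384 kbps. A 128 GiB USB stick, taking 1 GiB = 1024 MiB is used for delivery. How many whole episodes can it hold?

6

Audio total: 392 + 384 = 776 kbps = 0.776 Mbps.
Total bitrate: 5.546 Mbps.
Per item: 5.546 Mbps × 31500 s = 174,699 Mb = 21,837 MB.
Capacity: 128 GiB = 1,099,512 Mb; 6.29 items → 6 complete.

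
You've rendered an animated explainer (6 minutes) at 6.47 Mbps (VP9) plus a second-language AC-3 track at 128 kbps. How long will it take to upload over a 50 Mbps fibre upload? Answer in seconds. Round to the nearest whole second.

6 min = 360 s
Audio: 128 kbps = 0.128 Mbps.
Total bitrate: 6.598 Mbps.
File: 6.598 Mbps × 360 s = 2375.3 Mb.
At 50 Mbps: 2375.3 / 50 = 47.5 s ≈ 47.5 seconds.

48 seconds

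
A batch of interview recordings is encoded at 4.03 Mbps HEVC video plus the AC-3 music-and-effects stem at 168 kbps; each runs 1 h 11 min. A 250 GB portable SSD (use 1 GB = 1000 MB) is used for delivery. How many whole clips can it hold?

111

1 h 11 min = 71 min = 4260 s
Audio: 168 kbps = 0.168 Mbps.
Total bitrate: 4.198 Mbps.
Per item: 4.198 Mbps × 4260 s = 17,883 Mb = 2,235 MB.
Capacity: 250 GB = 2,000,000 Mb; 111.84 items → 111 complete.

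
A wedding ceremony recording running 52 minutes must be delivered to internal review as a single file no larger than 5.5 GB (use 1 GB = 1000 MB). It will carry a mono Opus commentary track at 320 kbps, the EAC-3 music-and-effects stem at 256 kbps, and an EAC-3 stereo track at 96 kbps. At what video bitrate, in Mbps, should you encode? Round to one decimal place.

Budget: 5.5 GB = 44000.0 Mb.
52 min = 3120 s
Total bitrate budget: 44000.0 Mb / 3120 s = 14.103 Mbps.
Audio total: 320 + 256 + 96 = 672 kbps = 0.672 Mbps.
Video: 14.103 − 0.672 = 13.431 Mbps.

13.4 Mbps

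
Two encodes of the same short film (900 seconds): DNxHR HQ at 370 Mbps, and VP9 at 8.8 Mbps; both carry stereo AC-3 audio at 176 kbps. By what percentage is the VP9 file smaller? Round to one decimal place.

Audio: 176 kbps = 0.176 Mbps.
DNxHR HQ: 370.176 Mbps × 900 s = 333158.4 Mb = 38.785 GiB.
VP9: 8.976 Mbps × 900 s = 8078.4 Mb = 0.940 GiB.
Reduction: (1 − 0.940/38.785) × 100 = 97.58%.

97.6%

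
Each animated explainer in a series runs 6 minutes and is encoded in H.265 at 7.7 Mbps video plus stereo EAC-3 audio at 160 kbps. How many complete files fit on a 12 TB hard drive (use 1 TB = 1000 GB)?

33927

6 min = 360 s
Audio: 160 kbps = 0.160 Mbps.
Total bitrate: 7.860 Mbps.
Per item: 7.860 Mbps × 360 s = 2,830 Mb = 353.7 MB.
Capacity: 12 TB = 96,000,000 Mb; 33927.06 items → 33927 complete.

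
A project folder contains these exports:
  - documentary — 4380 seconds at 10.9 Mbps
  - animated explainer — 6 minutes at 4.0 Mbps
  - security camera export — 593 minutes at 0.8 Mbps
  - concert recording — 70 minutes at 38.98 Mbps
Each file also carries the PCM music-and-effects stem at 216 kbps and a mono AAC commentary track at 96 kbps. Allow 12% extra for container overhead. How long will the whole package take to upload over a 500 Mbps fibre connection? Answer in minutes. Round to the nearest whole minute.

Audio total: 216 + 96 = 312 kbps = 0.312 Mbps.
documentary: 11.212 Mbps × 4380 s × 1.12 = 55001.6 Mb
animated explainer: 4.312 Mbps × 360 s × 1.12 = 1738.6 Mb
security camera export: 1.112 Mbps × 35580 s × 1.12 = 44312.8 Mb
concert recording: 39.292 Mbps × 4200 s × 1.12 = 184829.6 Mb
Total: 285882.5 Mb = 35735.3 MB.
At 500 Mbps: 285882.5 / 500 = 572 s ≈ 9.53 minutes.

10 minutes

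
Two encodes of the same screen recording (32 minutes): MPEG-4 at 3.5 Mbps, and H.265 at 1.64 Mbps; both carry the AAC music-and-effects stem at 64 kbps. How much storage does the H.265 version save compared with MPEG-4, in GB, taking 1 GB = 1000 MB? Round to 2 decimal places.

32 min = 1920 s
Audio: 64 kbps = 0.064 Mbps.
MPEG-4: 3.564 Mbps × 1920 s = 6842.9 Mb = 0.855 GB.
H.265: 1.704 Mbps × 1920 s = 3271.7 Mb = 0.409 GB.
Saving: 0.855 − 0.409 = 0.446 GB.

0.45 GB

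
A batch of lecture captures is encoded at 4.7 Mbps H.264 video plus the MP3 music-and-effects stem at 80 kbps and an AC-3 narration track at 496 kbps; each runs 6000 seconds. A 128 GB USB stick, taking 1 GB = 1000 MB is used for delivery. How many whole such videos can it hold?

Audio total: 80 + 496 = 576 kbps = 0.576 Mbps.
Total bitrate: 5.276 Mbps.
Per item: 5.276 Mbps × 6000 s = 31,656 Mb = 3,957 MB.
Capacity: 128 GB = 1,024,000 Mb; 32.35 items → 32 complete.

32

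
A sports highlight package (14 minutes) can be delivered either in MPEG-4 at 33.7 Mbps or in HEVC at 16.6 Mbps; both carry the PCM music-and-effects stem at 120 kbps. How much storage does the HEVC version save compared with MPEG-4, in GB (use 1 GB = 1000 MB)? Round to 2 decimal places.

1.80 GB

14 min = 840 s
Audio: 120 kbps = 0.120 Mbps.
MPEG-4: 33.820 Mbps × 840 s = 28408.8 Mb = 3.551 GB.
HEVC: 16.720 Mbps × 840 s = 14044.8 Mb = 1.756 GB.
Saving: 3.551 − 1.756 = 1.796 GB.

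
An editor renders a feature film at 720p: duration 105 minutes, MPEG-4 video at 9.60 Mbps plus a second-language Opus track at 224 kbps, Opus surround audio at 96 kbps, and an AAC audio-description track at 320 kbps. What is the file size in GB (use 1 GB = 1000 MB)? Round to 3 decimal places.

8.064 GB

105 min = 6300 s
Audio total: 224 + 96 + 320 = 640 kbps = 0.640 Mbps.
Total bitrate: 9.60 + 0.640 = 10.240 Mbps.
Stream data: 10.240 Mbps × 6300 s = 64512.0 Mb.
64,512 Mb ÷ 8 = 8,064 MB → 8.064 GB.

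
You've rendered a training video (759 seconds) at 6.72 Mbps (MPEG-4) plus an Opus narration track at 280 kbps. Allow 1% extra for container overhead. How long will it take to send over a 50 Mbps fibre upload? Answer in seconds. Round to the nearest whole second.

Audio: 280 kbps = 0.280 Mbps.
Total bitrate: 7.000 Mbps.
File: 7.000 Mbps × 759 s = 5313.0 Mb.
With 1% container overhead: ×1.01. → 5366.1 Mb.
At 50 Mbps: 5366.1 / 50 = 107.3 s ≈ 107 seconds.

107 seconds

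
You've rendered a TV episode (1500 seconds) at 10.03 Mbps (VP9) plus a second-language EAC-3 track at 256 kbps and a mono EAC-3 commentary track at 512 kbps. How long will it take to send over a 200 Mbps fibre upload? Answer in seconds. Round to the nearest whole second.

Audio total: 256 + 512 = 768 kbps = 0.768 Mbps.
Total bitrate: 10.798 Mbps.
File: 10.798 Mbps × 1500 s = 16197.0 Mb.
At 200 Mbps: 16197.0 / 200 = 81.0 s ≈ 81 seconds.

81 seconds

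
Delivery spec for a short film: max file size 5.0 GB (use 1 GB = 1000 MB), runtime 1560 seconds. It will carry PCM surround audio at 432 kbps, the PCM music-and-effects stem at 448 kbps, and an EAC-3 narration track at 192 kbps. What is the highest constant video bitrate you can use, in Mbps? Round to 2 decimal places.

24.57 Mbps

Budget: 5.0 GB = 40000.0 Mb.
Total bitrate budget: 40000.0 Mb / 1560 s = 25.641 Mbps.
Audio total: 432 + 448 + 192 = 1072 kbps = 1.072 Mbps.
Video: 25.641 − 1.072 = 24.569 Mbps.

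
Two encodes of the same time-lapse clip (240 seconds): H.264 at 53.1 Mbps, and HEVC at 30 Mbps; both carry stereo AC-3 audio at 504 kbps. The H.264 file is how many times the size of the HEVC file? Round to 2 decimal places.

1.76

Audio: 504 kbps = 0.504 Mbps.
H.264: 53.604 Mbps × 240 s = 12865.0 Mb = 1.608 GB.
HEVC: 30.504 Mbps × 240 s = 7321.0 Mb = 0.915 GB.
Ratio: 1.608 / 0.915 = 1.757.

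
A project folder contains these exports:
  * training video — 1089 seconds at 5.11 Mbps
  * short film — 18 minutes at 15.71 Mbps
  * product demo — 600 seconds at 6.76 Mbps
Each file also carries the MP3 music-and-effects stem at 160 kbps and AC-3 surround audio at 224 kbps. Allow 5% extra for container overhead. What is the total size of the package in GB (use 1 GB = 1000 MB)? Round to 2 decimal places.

Audio total: 160 + 224 = 384 kbps = 0.384 Mbps.
training video: 5.494 Mbps × 1089 s × 1.05 = 6282.1 Mb
short film: 16.094 Mbps × 1080 s × 1.05 = 18250.6 Mb
product demo: 7.144 Mbps × 600 s × 1.05 = 4500.7 Mb
Total: 29033.4 Mb = 3629.2 MB.
= 3.629 GB.

3.63 GB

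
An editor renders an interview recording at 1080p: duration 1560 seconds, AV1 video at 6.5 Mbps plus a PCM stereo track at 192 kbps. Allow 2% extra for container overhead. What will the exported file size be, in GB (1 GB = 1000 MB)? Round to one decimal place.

Audio: 192 kbps = 0.192 Mbps.
Total bitrate: 6.5 + 0.192 = 6.692 Mbps.
Stream data: 6.692 Mbps × 1560 s = 10439.5 Mb.
With 2% container overhead: ×1.02.
10,648 Mb ÷ 8 = 1,331 MB → 1.331 GB.

1.3 GB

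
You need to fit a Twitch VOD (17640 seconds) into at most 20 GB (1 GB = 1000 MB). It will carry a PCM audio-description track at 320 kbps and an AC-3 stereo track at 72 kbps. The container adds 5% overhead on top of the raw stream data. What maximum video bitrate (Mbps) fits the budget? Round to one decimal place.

8.2 Mbps

Budget: 20 GB = 160000.0 Mb.
Stream payload after overhead: 160000.0 / 1.05 = 152381.0 Mb.
Total bitrate budget: 152381.0 Mb / 17640 s = 8.638 Mbps.
Audio total: 320 + 72 = 392 kbps = 0.392 Mbps.
Video: 8.638 − 0.392 = 8.246 Mbps.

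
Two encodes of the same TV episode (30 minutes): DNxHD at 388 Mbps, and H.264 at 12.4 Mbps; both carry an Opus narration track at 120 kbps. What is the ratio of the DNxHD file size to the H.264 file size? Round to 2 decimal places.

30 min = 1800 s
Audio: 120 kbps = 0.120 Mbps.
DNxHD: 388.120 Mbps × 1800 s = 698616.0 Mb = 81.330 GiB.
H.264: 12.520 Mbps × 1800 s = 22536.0 Mb = 2.624 GiB.
Ratio: 81.330 / 2.624 = 31.000.

31.00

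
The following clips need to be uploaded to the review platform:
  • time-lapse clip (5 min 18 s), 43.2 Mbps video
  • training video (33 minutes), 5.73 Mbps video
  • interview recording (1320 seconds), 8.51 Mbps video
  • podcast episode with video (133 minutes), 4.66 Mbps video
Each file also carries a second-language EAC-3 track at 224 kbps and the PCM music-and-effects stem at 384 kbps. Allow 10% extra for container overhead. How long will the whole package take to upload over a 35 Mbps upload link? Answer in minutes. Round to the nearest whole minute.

42 minutes

Audio total: 224 + 384 = 608 kbps = 0.608 Mbps.
time-lapse clip: 43.808 Mbps × 318 s × 1.10 = 15324.0 Mb
training video: 6.338 Mbps × 1980 s × 1.10 = 13804.2 Mb
interview recording: 9.118 Mbps × 1320 s × 1.10 = 13239.3 Mb
podcast episode with video: 5.268 Mbps × 7980 s × 1.10 = 46242.5 Mb
Total: 88610.0 Mb = 11076.3 MB.
At 35 Mbps: 88610.0 / 35 = 2532 s ≈ 42.2 minutes.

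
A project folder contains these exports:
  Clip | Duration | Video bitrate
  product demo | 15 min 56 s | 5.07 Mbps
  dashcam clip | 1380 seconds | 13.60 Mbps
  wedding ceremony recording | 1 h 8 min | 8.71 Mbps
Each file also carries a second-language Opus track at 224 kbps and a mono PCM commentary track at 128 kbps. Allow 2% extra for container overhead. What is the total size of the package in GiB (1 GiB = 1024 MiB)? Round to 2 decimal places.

7.29 GiB

Audio total: 224 + 128 = 352 kbps = 0.352 Mbps.
product demo: 5.422 Mbps × 956 s × 1.02 = 5287.1 Mb
dashcam clip: 13.952 Mbps × 1380 s × 1.02 = 19638.8 Mb
wedding ceremony recording: 9.062 Mbps × 4080 s × 1.02 = 37712.4 Mb
Total: 62638.4 Mb = 7829.8 MB.
= 7.292 GiB.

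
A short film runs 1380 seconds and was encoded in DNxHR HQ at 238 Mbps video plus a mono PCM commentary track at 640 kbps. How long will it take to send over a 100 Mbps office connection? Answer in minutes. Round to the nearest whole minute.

Audio: 640 kbps = 0.640 Mbps.
Total bitrate: 238.640 Mbps.
File: 238.640 Mbps × 1380 s = 329323.2 Mb.
At 100 Mbps: 329323.2 / 100 = 3293.2 s ≈ 54.9 minutes.

55 minutes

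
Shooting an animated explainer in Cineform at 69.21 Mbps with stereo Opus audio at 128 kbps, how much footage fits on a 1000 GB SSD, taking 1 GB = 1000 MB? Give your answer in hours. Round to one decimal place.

Audio: 128 kbps = 0.128 Mbps.
Total bitrate: 69.21 + 0.128 = 69.338 Mbps.
Capacity: 1000 GB = 8,000,000 Mb.
Recording time: 8,000,000 / 69.338 = 115,377 s ≈ 32.0 hours.

32.0 hours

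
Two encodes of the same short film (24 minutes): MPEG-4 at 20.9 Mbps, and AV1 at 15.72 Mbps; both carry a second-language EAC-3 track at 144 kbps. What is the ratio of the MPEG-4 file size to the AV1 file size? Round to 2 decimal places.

1.33

24 min = 1440 s
Audio: 144 kbps = 0.144 Mbps.
MPEG-4: 21.044 Mbps × 1440 s = 30303.4 Mb = 3.788 GB.
AV1: 15.864 Mbps × 1440 s = 22844.2 Mb = 2.856 GB.
Ratio: 3.788 / 2.856 = 1.327.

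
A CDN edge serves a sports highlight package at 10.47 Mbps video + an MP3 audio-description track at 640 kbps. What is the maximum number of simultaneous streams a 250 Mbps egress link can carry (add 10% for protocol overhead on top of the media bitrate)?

20

Audio: 640 kbps = 0.640 Mbps.
Per-viewer media rate: 11.110 Mbps.
On the wire with 10% overhead: 12.221 Mbps.
250 Mbps = 250.0 Mbps; 250.0 / 12.221 = 20.46 → 20 viewers.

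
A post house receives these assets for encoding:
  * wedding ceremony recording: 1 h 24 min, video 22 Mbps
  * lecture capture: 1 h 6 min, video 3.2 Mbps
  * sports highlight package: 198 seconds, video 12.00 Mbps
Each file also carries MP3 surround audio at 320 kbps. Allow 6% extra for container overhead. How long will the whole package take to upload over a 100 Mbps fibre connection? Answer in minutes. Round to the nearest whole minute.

Audio: 320 kbps = 0.320 Mbps.
wedding ceremony recording: 22.320 Mbps × 5040 s × 1.06 = 119242.4 Mb
lecture capture: 3.520 Mbps × 3960 s × 1.06 = 14775.6 Mb
sports highlight package: 12.320 Mbps × 198 s × 1.06 = 2585.7 Mb
Total: 136603.6 Mb = 17075.5 MB.
At 100 Mbps: 136603.6 / 100 = 1366 s ≈ 22.8 minutes.

23 minutes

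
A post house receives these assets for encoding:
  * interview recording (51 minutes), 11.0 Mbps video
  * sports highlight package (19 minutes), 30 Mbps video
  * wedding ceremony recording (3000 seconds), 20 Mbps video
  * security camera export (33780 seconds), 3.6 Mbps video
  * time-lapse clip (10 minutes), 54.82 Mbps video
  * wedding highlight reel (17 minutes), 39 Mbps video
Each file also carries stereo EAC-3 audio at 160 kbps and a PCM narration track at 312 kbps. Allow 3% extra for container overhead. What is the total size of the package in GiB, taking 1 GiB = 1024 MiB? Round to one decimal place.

41.0 GiB

Audio total: 160 + 312 = 472 kbps = 0.472 Mbps.
interview recording: 11.472 Mbps × 3060 s × 1.03 = 36157.4 Mb
sports highlight package: 30.472 Mbps × 1140 s × 1.03 = 35780.2 Mb
wedding ceremony recording: 20.472 Mbps × 3000 s × 1.03 = 63258.5 Mb
security camera export: 4.072 Mbps × 33780 s × 1.03 = 141678.7 Mb
time-lapse clip: 55.292 Mbps × 600 s × 1.03 = 34170.5 Mb
wedding highlight reel: 39.472 Mbps × 1020 s × 1.03 = 41469.3 Mb
Total: 352514.6 Mb = 44064.3 MB.
= 41.04 GiB.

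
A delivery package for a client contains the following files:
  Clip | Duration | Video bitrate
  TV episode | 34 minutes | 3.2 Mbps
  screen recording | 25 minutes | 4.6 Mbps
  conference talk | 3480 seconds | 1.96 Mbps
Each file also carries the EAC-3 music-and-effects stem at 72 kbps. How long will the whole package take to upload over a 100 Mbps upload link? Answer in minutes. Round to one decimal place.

Audio: 72 kbps = 0.072 Mbps.
TV episode: 3.272 Mbps × 2040 s = 6674.9 Mb
screen recording: 4.672 Mbps × 1500 s = 7008.0 Mb
conference talk: 2.032 Mbps × 3480 s = 7071.4 Mb
Total: 20754.2 Mb = 2594.3 MB.
At 100 Mbps: 20754.2 / 100 = 208 s ≈ 3.46 minutes.

3.5 minutes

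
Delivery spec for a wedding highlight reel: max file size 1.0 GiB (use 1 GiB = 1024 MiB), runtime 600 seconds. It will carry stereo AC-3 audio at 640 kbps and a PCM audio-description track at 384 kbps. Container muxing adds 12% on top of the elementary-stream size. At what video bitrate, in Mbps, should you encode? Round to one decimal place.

11.8 Mbps

Budget: 1.0 GiB = 8589.9 Mb.
Stream payload after overhead: 8589.9 / 1.12 = 7669.6 Mb.
Total bitrate budget: 7669.6 Mb / 600 s = 12.783 Mbps.
Audio total: 640 + 384 = 1024 kbps = 1.024 Mbps.
Video: 12.783 − 1.024 = 11.759 Mbps.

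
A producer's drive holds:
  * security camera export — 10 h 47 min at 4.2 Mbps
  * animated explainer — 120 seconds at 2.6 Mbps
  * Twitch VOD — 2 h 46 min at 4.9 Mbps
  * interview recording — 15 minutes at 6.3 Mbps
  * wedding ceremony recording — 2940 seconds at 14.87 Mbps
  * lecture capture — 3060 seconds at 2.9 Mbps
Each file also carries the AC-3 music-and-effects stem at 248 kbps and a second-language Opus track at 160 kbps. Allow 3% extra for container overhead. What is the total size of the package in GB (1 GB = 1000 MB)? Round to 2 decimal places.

Audio total: 248 + 160 = 408 kbps = 0.408 Mbps.
security camera export: 4.608 Mbps × 38820 s × 1.03 = 184249.0 Mb
animated explainer: 3.008 Mbps × 120 s × 1.03 = 371.8 Mb
Twitch VOD: 5.308 Mbps × 9960 s × 1.03 = 54453.7 Mb
interview recording: 6.708 Mbps × 900 s × 1.03 = 6218.3 Mb
wedding ceremony recording: 15.278 Mbps × 2940 s × 1.03 = 46264.8 Mb
lecture capture: 3.308 Mbps × 3060 s × 1.03 = 10426.2 Mb
Total: 301983.8 Mb = 37748.0 MB.
= 37.75 GB.

37.75 GB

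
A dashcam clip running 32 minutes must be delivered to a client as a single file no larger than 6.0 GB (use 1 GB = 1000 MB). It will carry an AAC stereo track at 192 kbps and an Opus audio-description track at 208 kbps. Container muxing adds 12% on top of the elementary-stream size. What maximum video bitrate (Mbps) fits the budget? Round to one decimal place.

Budget: 6.0 GB = 48000.0 Mb.
Stream payload after overhead: 48000.0 / 1.12 = 42857.1 Mb.
32 min = 1920 s
Total bitrate budget: 42857.1 Mb / 1920 s = 22.321 Mbps.
Audio total: 192 + 208 = 400 kbps = 0.400 Mbps.
Video: 22.321 − 0.400 = 21.921 Mbps.

21.9 Mbps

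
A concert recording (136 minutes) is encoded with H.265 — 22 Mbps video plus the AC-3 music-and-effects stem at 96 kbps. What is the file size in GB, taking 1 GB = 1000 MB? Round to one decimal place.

136 min = 8160 s
Audio: 96 kbps = 0.096 Mbps.
Total bitrate: 22 + 0.096 = 22.096 Mbps.
Stream data: 22.096 Mbps × 8160 s = 180303.4 Mb.
180,303 Mb ÷ 8 = 22,538 MB → 22.54 GB.

22.5 GB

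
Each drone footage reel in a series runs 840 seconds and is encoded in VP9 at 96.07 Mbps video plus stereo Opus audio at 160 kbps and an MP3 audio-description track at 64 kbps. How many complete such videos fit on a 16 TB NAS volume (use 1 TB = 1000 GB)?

1582

Audio total: 160 + 64 = 224 kbps = 0.224 Mbps.
Total bitrate: 96.294 Mbps.
Per item: 96.294 Mbps × 840 s = 80,887 Mb = 10,111 MB.
Capacity: 16 TB = 128,000,000 Mb; 1582.46 items → 1582 complete.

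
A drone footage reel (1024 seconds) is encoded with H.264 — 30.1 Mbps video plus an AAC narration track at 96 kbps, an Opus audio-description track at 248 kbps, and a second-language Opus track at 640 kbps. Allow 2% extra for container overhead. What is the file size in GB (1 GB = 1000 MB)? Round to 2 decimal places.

Audio total: 96 + 248 + 640 = 984 kbps = 0.984 Mbps.
Total bitrate: 30.1 + 0.984 = 31.084 Mbps.
Stream data: 31.084 Mbps × 1024 s = 31830.0 Mb.
With 2% container overhead: ×1.02.
32,467 Mb ÷ 8 = 4,058 MB → 4.058 GB.

4.06 GB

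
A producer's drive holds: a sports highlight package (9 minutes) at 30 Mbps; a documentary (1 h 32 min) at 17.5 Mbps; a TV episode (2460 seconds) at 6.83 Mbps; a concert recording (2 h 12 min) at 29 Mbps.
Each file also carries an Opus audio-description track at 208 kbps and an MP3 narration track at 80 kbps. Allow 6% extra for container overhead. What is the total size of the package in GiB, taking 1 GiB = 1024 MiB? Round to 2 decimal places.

Audio total: 208 + 80 = 288 kbps = 0.288 Mbps.
sports highlight package: 30.288 Mbps × 540 s × 1.06 = 17336.9 Mb
documentary: 17.788 Mbps × 5520 s × 1.06 = 104081.1 Mb
TV episode: 7.118 Mbps × 2460 s × 1.06 = 18560.9 Mb
concert recording: 29.288 Mbps × 7920 s × 1.06 = 245878.6 Mb
Total: 385857.5 Mb = 48232.2 MB.
= 44.92 GiB.

44.92 GiB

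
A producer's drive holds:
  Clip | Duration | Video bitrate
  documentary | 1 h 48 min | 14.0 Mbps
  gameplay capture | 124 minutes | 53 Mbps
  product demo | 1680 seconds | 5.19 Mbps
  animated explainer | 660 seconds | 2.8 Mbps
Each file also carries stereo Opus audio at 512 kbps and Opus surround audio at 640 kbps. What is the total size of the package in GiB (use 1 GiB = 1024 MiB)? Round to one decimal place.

Audio total: 512 + 640 = 1152 kbps = 1.152 Mbps.
documentary: 15.152 Mbps × 6480 s = 98185.0 Mb
gameplay capture: 54.152 Mbps × 7440 s = 402890.9 Mb
product demo: 6.342 Mbps × 1680 s = 10654.6 Mb
animated explainer: 3.952 Mbps × 660 s = 2608.3 Mb
Total: 514338.7 Mb = 64292.3 MB.
= 59.88 GiB.

59.9 GiB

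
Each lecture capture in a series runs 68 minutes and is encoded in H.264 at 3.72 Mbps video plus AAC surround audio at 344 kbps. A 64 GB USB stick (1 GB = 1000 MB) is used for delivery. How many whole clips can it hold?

30

68 min = 4080 s
Audio: 344 kbps = 0.344 Mbps.
Total bitrate: 4.064 Mbps.
Per item: 4.064 Mbps × 4080 s = 16,581 Mb = 2,073 MB.
Capacity: 64 GB = 512,000 Mb; 30.88 items → 30 complete.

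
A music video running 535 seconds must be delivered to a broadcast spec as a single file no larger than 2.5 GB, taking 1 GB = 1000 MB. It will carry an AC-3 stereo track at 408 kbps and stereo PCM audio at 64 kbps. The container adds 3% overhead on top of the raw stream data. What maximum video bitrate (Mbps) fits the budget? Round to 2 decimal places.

35.82 Mbps

Budget: 2.5 GB = 20000.0 Mb.
Stream payload after overhead: 20000.0 / 1.03 = 19417.5 Mb.
Total bitrate budget: 19417.5 Mb / 535 s = 36.294 Mbps.
Audio total: 408 + 64 = 472 kbps = 0.472 Mbps.
Video: 36.294 − 0.472 = 35.822 Mbps.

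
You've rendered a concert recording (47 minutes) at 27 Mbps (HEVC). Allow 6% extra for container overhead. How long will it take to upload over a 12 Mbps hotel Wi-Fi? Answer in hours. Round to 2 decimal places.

47 min = 2820 s
File: 27.000 Mbps × 2820 s = 76140.0 Mb.
With 6% container overhead: ×1.06. → 80708.4 Mb.
At 12 Mbps: 80708.4 / 12 = 6725.7 s ≈ 1.87 hours.

1.87 hours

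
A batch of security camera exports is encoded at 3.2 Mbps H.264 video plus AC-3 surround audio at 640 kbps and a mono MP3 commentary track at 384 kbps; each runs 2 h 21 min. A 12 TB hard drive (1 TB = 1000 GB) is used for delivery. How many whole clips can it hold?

2 h 21 min = 141 min = 8460 s
Audio total: 640 + 384 = 1024 kbps = 1.024 Mbps.
Total bitrate: 4.224 Mbps.
Per item: 4.224 Mbps × 8460 s = 35,735 Mb = 4,467 MB.
Capacity: 12 TB = 96,000,000 Mb; 2686.44 items → 2686 complete.

2686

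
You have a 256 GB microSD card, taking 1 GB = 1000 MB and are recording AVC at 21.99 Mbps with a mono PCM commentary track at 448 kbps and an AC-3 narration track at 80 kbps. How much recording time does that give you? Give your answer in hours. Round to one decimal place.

Audio total: 448 + 80 = 528 kbps = 0.528 Mbps.
Total bitrate: 21.99 + 0.528 = 22.518 Mbps.
Capacity: 256 GB = 2,048,000 Mb.
Recording time: 2,048,000 / 22.518 = 90,949 s ≈ 25.3 hours.

25.3 hours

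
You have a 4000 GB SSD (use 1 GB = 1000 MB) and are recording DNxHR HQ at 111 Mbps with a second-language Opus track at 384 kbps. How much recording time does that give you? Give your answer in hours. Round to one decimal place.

Audio: 384 kbps = 0.384 Mbps.
Total bitrate: 111 + 0.384 = 111.384 Mbps.
Capacity: 4000 GB = 32,000,000 Mb.
Recording time: 32,000,000 / 111.384 = 287,294 s ≈ 79.8 hours.

79.8 hours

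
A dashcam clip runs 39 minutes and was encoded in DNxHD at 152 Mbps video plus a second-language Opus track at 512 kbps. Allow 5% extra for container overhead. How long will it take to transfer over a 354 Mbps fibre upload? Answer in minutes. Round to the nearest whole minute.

39 min = 2340 s
Audio: 512 kbps = 0.512 Mbps.
Total bitrate: 152.512 Mbps.
File: 152.512 Mbps × 2340 s = 356878.1 Mb.
With 5% container overhead: ×1.05. → 374722.0 Mb.
At 354 Mbps: 374722.0 / 354 = 1058.5 s ≈ 17.6 minutes.

18 minutes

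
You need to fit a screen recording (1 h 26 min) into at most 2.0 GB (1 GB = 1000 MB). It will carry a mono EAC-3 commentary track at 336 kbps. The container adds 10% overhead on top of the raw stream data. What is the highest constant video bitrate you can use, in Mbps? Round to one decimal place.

Budget: 2.0 GB = 16000.0 Mb.
Stream payload after overhead: 16000.0 / 1.10 = 14545.5 Mb.
1 h 26 min = 86 min = 5160 s
Total bitrate budget: 14545.5 Mb / 5160 s = 2.819 Mbps.
Audio: 336 kbps = 0.336 Mbps.
Video: 2.819 − 0.336 = 2.483 Mbps.

2.5 Mbps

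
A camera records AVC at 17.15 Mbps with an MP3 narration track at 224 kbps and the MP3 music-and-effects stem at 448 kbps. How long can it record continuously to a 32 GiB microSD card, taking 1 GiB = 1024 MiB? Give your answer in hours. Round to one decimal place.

4.3 hours

Audio total: 224 + 448 = 672 kbps = 0.672 Mbps.
Total bitrate: 17.15 + 0.672 = 17.822 Mbps.
Capacity: 32 GiB = 274,878 Mb.
Recording time: 274,878 / 17.822 = 15,424 s ≈ 4.28 hours.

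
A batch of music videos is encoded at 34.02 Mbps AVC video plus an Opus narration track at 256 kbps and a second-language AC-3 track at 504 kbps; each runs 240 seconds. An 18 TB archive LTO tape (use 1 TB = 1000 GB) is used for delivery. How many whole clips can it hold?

Audio total: 256 + 504 = 760 kbps = 0.760 Mbps.
Total bitrate: 34.780 Mbps.
Per item: 34.780 Mbps × 240 s = 8,347 Mb = 1,043 MB.
Capacity: 18 TB = 144,000,000 Mb; 17251.29 items → 17251 complete.

17251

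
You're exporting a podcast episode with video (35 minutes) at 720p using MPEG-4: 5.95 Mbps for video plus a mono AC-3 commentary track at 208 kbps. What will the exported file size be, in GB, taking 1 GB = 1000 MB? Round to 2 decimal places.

35 min = 2100 s
Audio: 208 kbps = 0.208 Mbps.
Total bitrate: 5.95 + 0.208 = 6.158 Mbps.
Stream data: 6.158 Mbps × 2100 s = 12931.8 Mb.
12,932 Mb ÷ 8 = 1,616 MB → 1.616 GB.

1.62 GB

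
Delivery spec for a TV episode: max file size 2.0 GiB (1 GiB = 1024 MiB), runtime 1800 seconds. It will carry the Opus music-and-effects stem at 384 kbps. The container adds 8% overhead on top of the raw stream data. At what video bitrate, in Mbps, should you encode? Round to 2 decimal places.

Budget: 2.0 GiB = 17179.9 Mb.
Stream payload after overhead: 17179.9 / 1.08 = 15907.3 Mb.
Total bitrate budget: 15907.3 Mb / 1800 s = 8.837 Mbps.
Audio: 384 kbps = 0.384 Mbps.
Video: 8.837 − 0.384 = 8.453 Mbps.

8.45 Mbps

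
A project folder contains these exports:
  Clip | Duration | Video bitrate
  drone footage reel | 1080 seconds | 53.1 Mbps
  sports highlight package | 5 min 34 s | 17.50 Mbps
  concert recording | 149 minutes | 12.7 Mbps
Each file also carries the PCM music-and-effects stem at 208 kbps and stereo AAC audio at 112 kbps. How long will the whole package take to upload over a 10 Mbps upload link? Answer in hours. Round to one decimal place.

Audio total: 208 + 112 = 320 kbps = 0.320 Mbps.
drone footage reel: 53.420 Mbps × 1080 s = 57693.6 Mb
sports highlight package: 17.820 Mbps × 334 s = 5951.9 Mb
concert recording: 13.020 Mbps × 8940 s = 116398.8 Mb
Total: 180044.3 Mb = 22505.5 MB.
At 10 Mbps: 180044.3 / 10 = 18004 s ≈ 5 hours.

5.0 hours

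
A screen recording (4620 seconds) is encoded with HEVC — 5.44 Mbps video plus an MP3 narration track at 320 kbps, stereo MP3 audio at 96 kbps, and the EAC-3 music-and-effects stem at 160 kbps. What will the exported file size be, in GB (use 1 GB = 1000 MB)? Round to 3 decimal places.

Audio total: 320 + 96 + 160 = 576 kbps = 0.576 Mbps.
Total bitrate: 5.44 + 0.576 = 6.016 Mbps.
Stream data: 6.016 Mbps × 4620 s = 27793.9 Mb.
27,794 Mb ÷ 8 = 3,474 MB → 3.474 GB.

3.474 GB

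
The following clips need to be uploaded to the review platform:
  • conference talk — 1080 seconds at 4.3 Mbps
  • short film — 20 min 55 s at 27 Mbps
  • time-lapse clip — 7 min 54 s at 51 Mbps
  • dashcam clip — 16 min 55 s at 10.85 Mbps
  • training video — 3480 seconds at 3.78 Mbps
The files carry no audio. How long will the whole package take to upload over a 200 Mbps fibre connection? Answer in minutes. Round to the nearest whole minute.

conference talk: 4.300 Mbps × 1080 s = 4644.0 Mb
short film: 27.000 Mbps × 1255 s = 33885.0 Mb
time-lapse clip: 51.000 Mbps × 474 s = 24174.0 Mb
dashcam clip: 10.850 Mbps × 1015 s = 11012.8 Mb
training video: 3.780 Mbps × 3480 s = 13154.4 Mb
Total: 86870.1 Mb = 10858.8 MB.
At 200 Mbps: 86870.1 / 200 = 434 s ≈ 7.24 minutes.

7 minutes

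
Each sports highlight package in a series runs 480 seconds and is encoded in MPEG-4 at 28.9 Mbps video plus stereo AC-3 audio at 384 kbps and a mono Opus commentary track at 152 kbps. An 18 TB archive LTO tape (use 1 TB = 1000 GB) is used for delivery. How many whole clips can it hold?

10191

Audio total: 384 + 152 = 536 kbps = 0.536 Mbps.
Total bitrate: 29.436 Mbps.
Per item: 29.436 Mbps × 480 s = 14,129 Mb = 1,766 MB.
Capacity: 18 TB = 144,000,000 Mb; 10191.60 items → 10191 complete.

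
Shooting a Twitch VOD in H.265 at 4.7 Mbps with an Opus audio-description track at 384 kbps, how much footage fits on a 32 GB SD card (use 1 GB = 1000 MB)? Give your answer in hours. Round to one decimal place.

Audio: 384 kbps = 0.384 Mbps.
Total bitrate: 4.7 + 0.384 = 5.084 Mbps.
Capacity: 32 GB = 256,000 Mb.
Recording time: 256,000 / 5.084 = 50,354 s ≈ 14.0 hours.

14.0 hours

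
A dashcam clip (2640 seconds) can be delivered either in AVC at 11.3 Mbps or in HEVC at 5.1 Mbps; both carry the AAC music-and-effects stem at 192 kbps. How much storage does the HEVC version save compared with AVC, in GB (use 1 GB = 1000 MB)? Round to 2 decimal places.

2.05 GB

Audio: 192 kbps = 0.192 Mbps.
AVC: 11.492 Mbps × 2640 s = 30338.9 Mb = 3.792 GB.
HEVC: 5.292 Mbps × 2640 s = 13970.9 Mb = 1.746 GB.
Saving: 3.792 − 1.746 = 2.046 GB.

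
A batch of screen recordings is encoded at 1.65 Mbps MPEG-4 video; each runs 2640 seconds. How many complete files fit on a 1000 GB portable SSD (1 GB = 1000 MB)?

1836

Per item: 1.650 Mbps × 2640 s = 4,356 Mb = 544.5 MB.
Capacity: 1000 GB = 8,000,000 Mb; 1836.55 items → 1836 complete.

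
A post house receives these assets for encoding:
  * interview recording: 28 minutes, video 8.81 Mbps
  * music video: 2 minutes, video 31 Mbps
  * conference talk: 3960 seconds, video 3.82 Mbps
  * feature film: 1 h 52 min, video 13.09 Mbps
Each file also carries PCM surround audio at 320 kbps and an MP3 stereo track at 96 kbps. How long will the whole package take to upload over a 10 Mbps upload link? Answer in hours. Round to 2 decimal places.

Audio total: 320 + 96 = 416 kbps = 0.416 Mbps.
interview recording: 9.226 Mbps × 1680 s = 15499.7 Mb
music video: 31.416 Mbps × 120 s = 3769.9 Mb
conference talk: 4.236 Mbps × 3960 s = 16774.6 Mb
feature film: 13.506 Mbps × 6720 s = 90760.3 Mb
Total: 126804.5 Mb = 15850.6 MB.
At 10 Mbps: 126804.5 / 10 = 12680 s ≈ 3.52 hours.

3.52 hours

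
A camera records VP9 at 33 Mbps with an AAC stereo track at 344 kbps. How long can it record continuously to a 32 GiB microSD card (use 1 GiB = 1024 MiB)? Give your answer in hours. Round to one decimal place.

2.3 hours

Audio: 344 kbps = 0.344 Mbps.
Total bitrate: 33 + 0.344 = 33.344 Mbps.
Capacity: 32 GiB = 274,878 Mb.
Recording time: 274,878 / 33.344 = 8,244 s ≈ 2.29 hours.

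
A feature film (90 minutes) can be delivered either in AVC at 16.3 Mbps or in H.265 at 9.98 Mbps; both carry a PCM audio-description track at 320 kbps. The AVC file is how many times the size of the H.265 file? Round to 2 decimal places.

1.61

90 min = 5400 s
Audio: 320 kbps = 0.320 Mbps.
AVC: 16.620 Mbps × 5400 s = 89748.0 Mb = 11.219 GB.
H.265: 10.300 Mbps × 5400 s = 55620.0 Mb = 6.952 GB.
Ratio: 11.219 / 6.952 = 1.614.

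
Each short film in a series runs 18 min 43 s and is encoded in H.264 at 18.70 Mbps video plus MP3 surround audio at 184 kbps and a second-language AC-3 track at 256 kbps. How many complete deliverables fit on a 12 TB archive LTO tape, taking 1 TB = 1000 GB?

18 min 43 s = 1123 s
Audio total: 184 + 256 = 440 kbps = 0.440 Mbps.
Total bitrate: 19.140 Mbps.
Per item: 19.140 Mbps × 1123 s = 21,494 Mb = 2,687 MB.
Capacity: 12 TB = 96,000,000 Mb; 4466.32 items → 4466 complete.

4466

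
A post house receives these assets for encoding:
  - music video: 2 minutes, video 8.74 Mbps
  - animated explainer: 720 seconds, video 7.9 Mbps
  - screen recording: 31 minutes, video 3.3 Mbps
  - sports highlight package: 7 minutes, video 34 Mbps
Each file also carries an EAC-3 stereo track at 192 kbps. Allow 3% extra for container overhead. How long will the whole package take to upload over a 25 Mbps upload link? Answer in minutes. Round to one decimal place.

19.1 minutes

Audio: 192 kbps = 0.192 Mbps.
music video: 8.932 Mbps × 120 s × 1.03 = 1104.0 Mb
animated explainer: 8.092 Mbps × 720 s × 1.03 = 6001.0 Mb
screen recording: 3.492 Mbps × 1860 s × 1.03 = 6690.0 Mb
sports highlight package: 34.192 Mbps × 420 s × 1.03 = 14791.5 Mb
Total: 28586.5 Mb = 3573.3 MB.
At 25 Mbps: 28586.5 / 25 = 1143 s ≈ 19.1 minutes.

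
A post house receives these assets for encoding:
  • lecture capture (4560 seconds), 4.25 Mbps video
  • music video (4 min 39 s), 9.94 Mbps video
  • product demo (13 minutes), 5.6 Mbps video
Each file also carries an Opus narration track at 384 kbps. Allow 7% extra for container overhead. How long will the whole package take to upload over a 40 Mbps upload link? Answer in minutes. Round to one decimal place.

Audio: 384 kbps = 0.384 Mbps.
lecture capture: 4.634 Mbps × 4560 s × 1.07 = 22610.2 Mb
music video: 10.324 Mbps × 279 s × 1.07 = 3082.0 Mb
product demo: 5.984 Mbps × 780 s × 1.07 = 4994.2 Mb
Total: 30686.5 Mb = 3835.8 MB.
At 40 Mbps: 30686.5 / 40 = 767 s ≈ 12.8 minutes.

12.8 minutes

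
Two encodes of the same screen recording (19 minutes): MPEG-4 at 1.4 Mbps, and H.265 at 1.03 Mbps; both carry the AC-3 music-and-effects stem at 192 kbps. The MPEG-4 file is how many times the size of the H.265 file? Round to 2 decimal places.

19 min = 1140 s
Audio: 192 kbps = 0.192 Mbps.
MPEG-4: 1.592 Mbps × 1140 s = 1814.9 Mb = 226.860 MB.
H.265: 1.222 Mbps × 1140 s = 1393.1 Mb = 174.135 MB.
Ratio: 226.860 / 174.135 = 1.303.

1.30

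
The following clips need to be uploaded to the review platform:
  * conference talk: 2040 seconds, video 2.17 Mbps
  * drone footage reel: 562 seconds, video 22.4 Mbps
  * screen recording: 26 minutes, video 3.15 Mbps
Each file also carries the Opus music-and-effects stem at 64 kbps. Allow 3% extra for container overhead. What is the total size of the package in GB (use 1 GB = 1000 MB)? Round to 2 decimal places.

Audio: 64 kbps = 0.064 Mbps.
conference talk: 2.234 Mbps × 2040 s × 1.03 = 4694.1 Mb
drone footage reel: 22.464 Mbps × 562 s × 1.03 = 13003.5 Mb
screen recording: 3.214 Mbps × 1560 s × 1.03 = 5164.3 Mb
Total: 22861.8 Mb = 2857.7 MB.
= 2.858 GB.

2.86 GB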